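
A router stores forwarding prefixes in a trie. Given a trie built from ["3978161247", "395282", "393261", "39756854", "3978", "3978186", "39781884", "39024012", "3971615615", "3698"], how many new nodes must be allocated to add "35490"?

"3" is already a path in the trie; the remaining "5490" must be added.
Each of the 4 remaining characters creates one node.

4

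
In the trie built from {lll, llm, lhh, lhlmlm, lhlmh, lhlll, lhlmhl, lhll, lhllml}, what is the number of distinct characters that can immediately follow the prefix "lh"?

2

The children of the "lh" node are the distinct next characters among strings starting with "lh".
Characters that immediately follow "lh" among the stored strings: {h, l}.
That node has 2 child edges.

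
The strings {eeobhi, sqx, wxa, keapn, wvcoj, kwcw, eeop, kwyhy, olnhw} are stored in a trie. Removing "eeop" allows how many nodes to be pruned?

1

After clearing the end-marker at "eeop", prune upward until reaching a node still needed by another word.
The suffix "p" (1 node) is used only by "eeop"; the node for "eeo" still has the child "b", so pruning stops there.
Nodes removed: 1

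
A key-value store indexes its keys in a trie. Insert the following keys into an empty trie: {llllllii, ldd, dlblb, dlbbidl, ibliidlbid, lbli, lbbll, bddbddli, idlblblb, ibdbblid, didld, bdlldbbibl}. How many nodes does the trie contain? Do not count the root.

68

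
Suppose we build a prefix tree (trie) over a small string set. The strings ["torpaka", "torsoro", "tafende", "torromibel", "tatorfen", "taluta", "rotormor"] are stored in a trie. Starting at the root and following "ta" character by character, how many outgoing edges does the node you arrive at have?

3

The children of the "ta" node are the distinct next characters among strings starting with "ta".
Distinct next characters after "ta": f, l, t.
That node has 3 child edges.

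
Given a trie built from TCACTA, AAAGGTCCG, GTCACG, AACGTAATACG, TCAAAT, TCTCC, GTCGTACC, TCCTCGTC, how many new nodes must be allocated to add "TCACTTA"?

2

Walking "TCACTTA" from the root, the first 5 characters ("TCACT") follow existing edges; "T" is the first miss.
Each of the 2 remaining characters creates one node.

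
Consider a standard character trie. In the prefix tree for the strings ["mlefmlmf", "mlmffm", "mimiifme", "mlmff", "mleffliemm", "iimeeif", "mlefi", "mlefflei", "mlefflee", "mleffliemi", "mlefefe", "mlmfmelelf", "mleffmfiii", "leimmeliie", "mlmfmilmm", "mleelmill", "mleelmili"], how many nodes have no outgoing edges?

Leaves are exactly the stored words that no other stored word extends.
Those words: "iimeeif", "leimmeliie", "mimiifme", "mleelmili", "mleelmill", "mlefefe", "mlefflee", "mlefflei", "mleffliemi", "mleffliemm", "mleffmfiii", "mlefi", "mlefmlmf", "mlmffm", "mlmfmelelf", "mlmfmilmm"
Leaf count: 16

16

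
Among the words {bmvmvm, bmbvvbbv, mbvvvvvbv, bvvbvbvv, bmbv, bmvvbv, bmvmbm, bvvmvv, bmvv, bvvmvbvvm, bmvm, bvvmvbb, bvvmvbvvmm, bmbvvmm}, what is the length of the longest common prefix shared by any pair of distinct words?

9

The deepest shared node is where two words last agree before diverging.
e.g. "bvvmvbvvm" and "bvvmvbvvmm" share the prefix "bvvmvbvvm" of length 9; no pair shares a longer one.
Longest shared-prefix length: 9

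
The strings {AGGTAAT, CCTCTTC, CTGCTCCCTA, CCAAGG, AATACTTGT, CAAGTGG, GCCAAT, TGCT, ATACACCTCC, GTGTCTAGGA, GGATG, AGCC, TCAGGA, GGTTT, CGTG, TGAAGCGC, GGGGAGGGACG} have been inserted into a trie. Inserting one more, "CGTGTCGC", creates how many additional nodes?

"CGTG" is already a path in the trie; the remaining "TCGC" must be added.
Each of the 4 remaining characters creates one node.

4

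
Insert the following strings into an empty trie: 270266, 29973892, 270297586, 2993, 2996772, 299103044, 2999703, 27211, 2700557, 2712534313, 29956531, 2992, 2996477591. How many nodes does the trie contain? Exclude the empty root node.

For each word, the new-node count is its length minus the longest prefix already in the trie:
  "270266" → 6 new (2, 7, 0, 2, 6, 6)
  "29973892" → prefix "2" already present; 7 new (9, 9, 7, 3, 8, 9, 2)
  "270297586" → prefix "2702" already present; 5 new (9, 7, 5, 8, 6)
  "2993" → prefix "299" already present; 1 new (3)
  "2996772" → prefix "299" already present; 4 new (6, 7, 7, 2)
  "299103044" → prefix "299" already present; 6 new (1, 0, 3, 0, 4, 4)
  "2999703" → prefix "299" already present; 4 new (9, 7, 0, 3)
  "27211" → prefix "27" already present; 3 new (2, 1, 1)
  "2700557" → prefix "270" already present; 4 new (0, 5, 5, 7)
  "2712534313" → prefix "27" already present; 8 new (1, 2, 5, 3, 4, 3, 1, 3)
  "29956531" → prefix "299" already present; 5 new (5, 6, 5, 3, 1)
  "2992" → prefix "299" already present; 1 new (2)
  "2996477591" → prefix "2996" already present; 6 new (4, 7, 7, 5, 9, 1)
Total nodes = 6 + 7 + 5 + 1 + 4 + 6 + 4 + 3 + 4 + 8 + 5 + 1 + 6 = 60

60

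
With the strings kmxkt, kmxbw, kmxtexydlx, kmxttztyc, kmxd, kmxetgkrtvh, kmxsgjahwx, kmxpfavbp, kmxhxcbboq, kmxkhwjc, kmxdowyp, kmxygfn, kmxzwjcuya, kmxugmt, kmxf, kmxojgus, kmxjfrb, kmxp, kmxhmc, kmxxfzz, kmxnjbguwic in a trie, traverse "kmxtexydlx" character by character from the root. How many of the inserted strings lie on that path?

Traverse "kmxtexydlx" character by character; count nodes along the way that are marked as word ends.
Prefixes of the query that are stored words: "kmxtexydlx"
Count: 1

1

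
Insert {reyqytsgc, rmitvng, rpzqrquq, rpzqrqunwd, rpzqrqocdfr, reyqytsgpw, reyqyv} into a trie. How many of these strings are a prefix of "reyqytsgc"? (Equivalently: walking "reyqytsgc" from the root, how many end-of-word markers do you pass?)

Traverse "reyqytsgc" character by character; count nodes along the way that are marked as word ends.
Prefixes of the query that are stored words: "reyqytsgc"
Count: 1

1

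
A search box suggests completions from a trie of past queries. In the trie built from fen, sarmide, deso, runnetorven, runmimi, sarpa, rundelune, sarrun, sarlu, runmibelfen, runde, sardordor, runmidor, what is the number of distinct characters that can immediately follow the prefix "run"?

3

Follow the path "run" to its node, then look at its outgoing edges.
Distinct next characters after "run": d, m, n.
That node has 3 child edges.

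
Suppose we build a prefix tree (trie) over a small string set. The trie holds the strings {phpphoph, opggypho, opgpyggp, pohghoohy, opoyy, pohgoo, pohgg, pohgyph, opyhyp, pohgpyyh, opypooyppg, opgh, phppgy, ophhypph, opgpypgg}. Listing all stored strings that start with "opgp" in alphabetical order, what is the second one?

opgpypgg

Words with prefix "opgp", in lexicographic order: "opgpyggp", "opgpypgg"
Position 2: opgpypgg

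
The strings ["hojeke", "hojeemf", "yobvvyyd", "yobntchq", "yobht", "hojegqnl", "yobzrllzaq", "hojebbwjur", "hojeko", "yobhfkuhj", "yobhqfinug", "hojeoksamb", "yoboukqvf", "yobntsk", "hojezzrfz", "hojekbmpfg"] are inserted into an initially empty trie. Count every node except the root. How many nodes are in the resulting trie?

77

Insert word by word; a character creates a node only if that edge doesn't already exist:
  "hojeke" → 6 new (h, o, j, e, k, e)
  "hojeemf" → prefix "hoje" already present; 3 new (e, m, f)
  "yobvvyyd" → 8 new (y, o, b, v, v, y, y, d)
  "yobntchq" → prefix "yob" already present; 5 new (n, t, c, h, q)
  "yobht" → prefix "yob" already present; 2 new (h, t)
  "hojegqnl" → prefix "hoje" already present; 4 new (g, q, n, l)
  "yobzrllzaq" → prefix "yob" already present; 7 new (z, r, l, l, z, a, q)
  "hojebbwjur" → prefix "hoje" already present; 6 new (b, b, w, j, u, r)
  "hojeko" → prefix "hojek" already present; 1 new (o)
  "yobhfkuhj" → prefix "yobh" already present; 5 new (f, k, u, h, j)
  "yobhqfinug" → prefix "yobh" already present; 6 new (q, f, i, n, u, g)
  "hojeoksamb" → prefix "hoje" already present; 6 new (o, k, s, a, m, b)
  "yoboukqvf" → prefix "yob" already present; 6 new (o, u, k, q, v, f)
  "yobntsk" → prefix "yobnt" already present; 2 new (s, k)
  "hojezzrfz" → prefix "hoje" already present; 5 new (z, z, r, f, z)
  "hojekbmpfg" → prefix "hojek" already present; 5 new (b, m, p, f, g)
Total nodes = 6 + 3 + 8 + 5 + 2 + 4 + 7 + 6 + 1 + 5 + 6 + 6 + 6 + 2 + 5 + 5 = 77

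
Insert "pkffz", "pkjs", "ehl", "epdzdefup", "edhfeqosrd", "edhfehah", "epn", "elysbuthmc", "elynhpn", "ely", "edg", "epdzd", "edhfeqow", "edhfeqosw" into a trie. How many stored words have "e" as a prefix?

12

Filter for entries beginning with "e":
Words under "e": edg, edhfehah, edhfeqosrd, edhfeqosw, edhfeqow, ehl, ely, elynhpn, elysbuthmc, epdzd, epdzdefup, epn
Count: 12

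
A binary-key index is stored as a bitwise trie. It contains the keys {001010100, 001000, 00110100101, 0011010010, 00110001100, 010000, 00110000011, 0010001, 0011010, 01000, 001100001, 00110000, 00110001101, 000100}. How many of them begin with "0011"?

Traverse to the node for "0011", then collect every word in that subtree.
Words under "0011": 00110000, 00110000011, 001100001, 00110001100, 00110001101, 0011010, 0011010010, 00110100101
Count: 8

8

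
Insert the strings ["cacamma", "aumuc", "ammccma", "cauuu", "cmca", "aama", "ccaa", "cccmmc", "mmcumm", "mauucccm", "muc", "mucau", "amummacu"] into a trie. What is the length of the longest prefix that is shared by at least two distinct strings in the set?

The deepest shared node is where two words last agree before diverging.
e.g. "muc" and "mucau" share the prefix "muc" of length 3; no pair shares a longer one.
Longest shared-prefix length: 3

3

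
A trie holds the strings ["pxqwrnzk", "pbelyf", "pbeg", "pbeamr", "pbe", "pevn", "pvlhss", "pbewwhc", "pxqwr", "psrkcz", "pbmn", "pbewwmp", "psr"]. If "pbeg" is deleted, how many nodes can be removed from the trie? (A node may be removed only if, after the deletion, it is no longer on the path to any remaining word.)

After clearing the end-marker at "pbeg", prune upward until reaching a node still needed by another word.
The suffix "g" (1 node) is used only by "pbeg"; the node for "pbe" still has the child "l", so pruning stops there.
Nodes removed: 1

1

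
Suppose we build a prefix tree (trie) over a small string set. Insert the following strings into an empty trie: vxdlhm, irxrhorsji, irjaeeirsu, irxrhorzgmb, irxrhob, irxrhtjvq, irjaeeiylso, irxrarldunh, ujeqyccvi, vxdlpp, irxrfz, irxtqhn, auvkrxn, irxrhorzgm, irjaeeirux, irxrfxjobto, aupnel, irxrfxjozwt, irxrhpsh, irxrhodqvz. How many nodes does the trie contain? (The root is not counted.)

90

Insert word by word; a character creates a node only if that edge doesn't already exist:
  "vxdlhm" → 6 new (v, x, d, l, h, m)
  "irxrhorsji" → 10 new (i, r, x, r, h, o, r, s, j, i)
  "irjaeeirsu" → prefix "ir" already present; 8 new (j, a, e, e, i, r, s, u)
  "irxrhorzgmb" → prefix "irxrhor" already present; 4 new (z, g, m, b)
  "irxrhob" → prefix "irxrho" already present; 1 new (b)
  "irxrhtjvq" → prefix "irxrh" already present; 4 new (t, j, v, q)
  "irjaeeiylso" → prefix "irjaeei" already present; 4 new (y, l, s, o)
  "irxrarldunh" → prefix "irxr" already present; 7 new (a, r, l, d, u, n, h)
  "ujeqyccvi" → 9 new (u, j, e, q, y, c, c, v, i)
  "vxdlpp" → prefix "vxdl" already present; 2 new (p, p)
  "irxrfz" → prefix "irxr" already present; 2 new (f, z)
  "irxtqhn" → prefix "irx" already present; 4 new (t, q, h, n)
  "auvkrxn" → 7 new (a, u, v, k, r, x, n)
  "irxrhorzgm" → prefix "irxrhorzgm" already present; 0 new (none)
  "irjaeeirux" → prefix "irjaeeir" already present; 2 new (u, x)
  "irxrfxjobto" → prefix "irxrf" already present; 6 new (x, j, o, b, t, o)
  "aupnel" → prefix "au" already present; 4 new (p, n, e, l)
  "irxrfxjozwt" → prefix "irxrfxjo" already present; 3 new (z, w, t)
  "irxrhpsh" → prefix "irxrh" already present; 3 new (p, s, h)
  "irxrhodqvz" → prefix "irxrho" already present; 4 new (d, q, v, z)
Total nodes = 6 + 10 + 8 + 4 + 1 + 4 + 4 + 7 + 9 + 2 + 2 + 4 + 7 + 0 + 2 + 6 + 4 + 3 + 3 + 4 = 90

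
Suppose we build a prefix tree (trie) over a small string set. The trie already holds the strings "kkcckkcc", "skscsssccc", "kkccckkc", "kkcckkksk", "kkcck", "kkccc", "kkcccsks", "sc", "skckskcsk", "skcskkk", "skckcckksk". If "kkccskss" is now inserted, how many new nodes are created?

The longest prefix of "kkccskss" already in the trie is "kkcc" (length 4).
So 8 − 4 = 4 new nodes.

4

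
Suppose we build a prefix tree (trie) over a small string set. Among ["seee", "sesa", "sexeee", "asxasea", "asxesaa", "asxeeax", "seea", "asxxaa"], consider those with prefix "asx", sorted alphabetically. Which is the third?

Words with prefix "asx", in lexicographic order: "asxasea", "asxeeax", "asxesaa", "asxxaa"
The 3rd is asxesaa.

asxesaa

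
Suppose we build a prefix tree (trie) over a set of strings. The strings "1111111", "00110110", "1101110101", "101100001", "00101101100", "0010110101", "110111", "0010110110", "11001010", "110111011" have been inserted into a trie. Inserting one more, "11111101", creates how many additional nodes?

"111111" is already a path in the trie; the remaining "01" must be added.
So 8 − 6 = 2 new nodes.

2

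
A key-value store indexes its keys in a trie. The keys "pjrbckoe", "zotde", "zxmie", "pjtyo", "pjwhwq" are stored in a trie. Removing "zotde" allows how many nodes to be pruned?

A node on "zotde"'s path can go only if nothing else ends at it or branches off below it.
The suffix "otde" (4 nodes) is used only by "zotde"; the node for "z" still has the child "x", so pruning stops there.
Nodes removed: 4

4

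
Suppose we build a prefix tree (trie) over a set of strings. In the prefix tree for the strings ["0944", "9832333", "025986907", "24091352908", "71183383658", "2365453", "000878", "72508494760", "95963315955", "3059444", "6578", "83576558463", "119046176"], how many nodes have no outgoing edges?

A leaf is a node with no children — equivalently, the end of a word that is not a proper prefix of any other stored word.
Those words: "000878", "025986907", "0944", "119046176", "2365453", "24091352908", "3059444", "6578", "71183383658", "72508494760", "83576558463", "95963315955", "9832333"
Leaf count: 13

13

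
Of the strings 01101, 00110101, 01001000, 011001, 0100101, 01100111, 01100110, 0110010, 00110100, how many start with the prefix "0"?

9

Filter for entries beginning with "0":
Words under "0": 00110100, 00110101, 01001000, 0100101, 011001, 0110010, 01100110, 01100111, 01101
Count: 9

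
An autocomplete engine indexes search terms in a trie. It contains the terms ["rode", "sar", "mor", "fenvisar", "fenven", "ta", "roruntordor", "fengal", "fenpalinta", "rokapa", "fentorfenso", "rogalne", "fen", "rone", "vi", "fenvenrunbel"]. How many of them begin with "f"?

Filter for entries beginning with "f":
Words under "f": fen, fengal, fenpalinta, fentorfenso, fenven, fenvenrunbel, fenvisar
Count: 7

7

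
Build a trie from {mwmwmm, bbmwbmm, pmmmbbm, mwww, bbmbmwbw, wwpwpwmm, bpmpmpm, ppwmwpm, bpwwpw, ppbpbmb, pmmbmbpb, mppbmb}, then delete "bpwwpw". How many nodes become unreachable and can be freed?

4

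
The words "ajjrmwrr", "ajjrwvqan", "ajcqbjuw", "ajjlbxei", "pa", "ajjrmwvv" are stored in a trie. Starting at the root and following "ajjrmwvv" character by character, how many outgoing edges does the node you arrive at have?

Walk "ajjrmwvv" from the root, arriving at one node.
No stored string extends past "ajjrmwvv".
That node has 0 child edges.

0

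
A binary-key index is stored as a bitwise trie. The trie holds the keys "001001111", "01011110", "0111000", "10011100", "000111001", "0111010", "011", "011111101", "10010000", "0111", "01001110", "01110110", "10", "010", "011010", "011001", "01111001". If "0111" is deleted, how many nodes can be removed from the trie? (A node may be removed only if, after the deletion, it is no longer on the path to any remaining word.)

0

After clearing the end-marker at "0111", prune upward until reaching a node still needed by another word.
Every node on "0111" is still needed (e.g. by "0111000"), so nothing is freed.
Nodes removed: 0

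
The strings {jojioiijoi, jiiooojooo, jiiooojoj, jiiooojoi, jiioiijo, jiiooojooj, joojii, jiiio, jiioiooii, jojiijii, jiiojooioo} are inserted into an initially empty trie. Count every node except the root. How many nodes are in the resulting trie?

46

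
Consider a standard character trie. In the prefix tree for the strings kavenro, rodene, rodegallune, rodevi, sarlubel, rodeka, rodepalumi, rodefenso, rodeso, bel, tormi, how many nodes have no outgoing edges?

Leaves are exactly the stored words that no other stored word extends.
Those words: "bel", "kavenro", "rodefenso", "rodegallune", "rodeka", "rodene", "rodepalumi", "rodeso", "rodevi", "sarlubel", "tormi"
Leaf count: 11

11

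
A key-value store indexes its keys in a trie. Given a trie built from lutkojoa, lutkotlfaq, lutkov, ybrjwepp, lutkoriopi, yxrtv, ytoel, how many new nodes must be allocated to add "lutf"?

1

"lut" is already a path in the trie; the remaining "f" must be added.
So 4 − 3 = 1 new nodes.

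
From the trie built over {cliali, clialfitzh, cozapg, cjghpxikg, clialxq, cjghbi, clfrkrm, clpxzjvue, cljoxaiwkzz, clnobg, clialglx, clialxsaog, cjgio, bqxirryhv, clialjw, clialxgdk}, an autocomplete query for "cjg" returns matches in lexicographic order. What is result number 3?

cjgio

Words with prefix "cjg", in lexicographic order: "cjghbi", "cjghpxikg", "cjgio"
The 3rd is cjgio.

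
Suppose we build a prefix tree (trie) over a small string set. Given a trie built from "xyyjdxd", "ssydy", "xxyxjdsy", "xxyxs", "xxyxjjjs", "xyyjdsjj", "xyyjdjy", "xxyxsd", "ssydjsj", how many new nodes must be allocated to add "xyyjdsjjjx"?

2

"xyyjdsjj" is already a path in the trie; the remaining "jx" must be added.
So 10 − 8 = 2 new nodes.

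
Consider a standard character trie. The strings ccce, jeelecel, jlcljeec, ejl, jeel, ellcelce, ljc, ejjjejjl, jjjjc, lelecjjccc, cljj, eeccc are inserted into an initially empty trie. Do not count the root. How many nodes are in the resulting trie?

58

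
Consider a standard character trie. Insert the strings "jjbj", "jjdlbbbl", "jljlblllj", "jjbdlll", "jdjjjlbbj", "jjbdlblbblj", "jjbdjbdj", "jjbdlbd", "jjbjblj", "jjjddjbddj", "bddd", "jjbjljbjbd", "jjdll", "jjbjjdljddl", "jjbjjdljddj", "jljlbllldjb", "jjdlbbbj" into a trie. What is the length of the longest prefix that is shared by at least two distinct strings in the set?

Equivalently: take the maximum, over all pairs, of their longest common prefix length.
e.g. "jjbjjdljddj" and "jjbjjdljddl" share the prefix "jjbjjdljdd" of length 10; no pair shares a longer one.
Longest shared-prefix length: 10

10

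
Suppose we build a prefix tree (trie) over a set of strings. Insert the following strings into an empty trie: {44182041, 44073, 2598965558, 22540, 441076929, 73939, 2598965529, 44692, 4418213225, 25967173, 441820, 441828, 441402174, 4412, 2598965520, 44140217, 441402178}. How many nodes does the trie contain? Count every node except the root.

61

Insert word by word; a character creates a node only if that edge doesn't already exist:
  "44182041" → 8 new (4, 4, 1, 8, 2, 0, 4, 1)
  "44073" → prefix "44" already present; 3 new (0, 7, 3)
  "2598965558" → 10 new (2, 5, 9, 8, 9, 6, 5, 5, 5, 8)
  "22540" → prefix "2" already present; 4 new (2, 5, 4, 0)
  "441076929" → prefix "441" already present; 6 new (0, 7, 6, 9, 2, 9)
  "73939" → 5 new (7, 3, 9, 3, 9)
  "2598965529" → prefix "25989655" already present; 2 new (2, 9)
  "44692" → prefix "44" already present; 3 new (6, 9, 2)
  "4418213225" → prefix "44182" already present; 5 new (1, 3, 2, 2, 5)
  "25967173" → prefix "259" already present; 5 new (6, 7, 1, 7, 3)
  "441820" → prefix "441820" already present; 0 new (none)
  "441828" → prefix "44182" already present; 1 new (8)
  "441402174" → prefix "441" already present; 6 new (4, 0, 2, 1, 7, 4)
  "4412" → prefix "441" already present; 1 new (2)
  "2598965520" → prefix "259896552" already present; 1 new (0)
  "44140217" → prefix "44140217" already present; 0 new (none)
  "441402178" → prefix "44140217" already present; 1 new (8)
Total nodes = 8 + 3 + 10 + 4 + 6 + 5 + 2 + 3 + 5 + 5 + 0 + 1 + 6 + 1 + 1 + 0 + 1 = 61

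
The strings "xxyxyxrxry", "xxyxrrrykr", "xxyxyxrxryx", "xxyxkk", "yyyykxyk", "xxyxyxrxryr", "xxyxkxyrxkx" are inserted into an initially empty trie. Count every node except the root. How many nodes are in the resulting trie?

34

Trie structure (* marks end of a word):
(root)
├─ x
│  └─ x
│     └─ y
│        └─ x
│           ├─ k
│           │  ├─ k *
│           │  └─ x
│           │     └─ y
│           │        └─ r
│           │           └─ x
│           │              └─ k
│           │                 └─ x *
│           ├─ r
│           │  └─ r
│           │     └─ r
│           │        └─ y
│           │           └─ k
│           │              └─ r *
│           └─ y
│              └─ x
│                 └─ r
│                    └─ x
│                       └─ r
│                          └─ y *
│                             ├─ r *
│                             └─ x *
└─ y
   └─ y
      └─ y
         └─ y
            └─ k
               └─ x
                  └─ y
                     └─ k *
Counting every labelled node above: 34.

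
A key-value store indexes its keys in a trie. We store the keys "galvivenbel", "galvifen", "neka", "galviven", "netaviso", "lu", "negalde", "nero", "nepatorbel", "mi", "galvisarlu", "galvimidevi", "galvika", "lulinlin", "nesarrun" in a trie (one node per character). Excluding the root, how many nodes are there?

Insert word by word; a character creates a node only if that edge doesn't already exist:
  "galvivenbel" → 11 new (g, a, l, v, i, v, e, n, b, e, l)
  "galvifen" → prefix "galvi" already present; 3 new (f, e, n)
  "neka" → 4 new (n, e, k, a)
  "galviven" → prefix "galviven" already present; 0 new (none)
  "netaviso" → prefix "ne" already present; 6 new (t, a, v, i, s, o)
  "lu" → 2 new (l, u)
  "negalde" → prefix "ne" already present; 5 new (g, a, l, d, e)
  "nero" → prefix "ne" already present; 2 new (r, o)
  "nepatorbel" → prefix "ne" already present; 8 new (p, a, t, o, r, b, e, l)
  "mi" → 2 new (m, i)
  "galvisarlu" → prefix "galvi" already present; 5 new (s, a, r, l, u)
  "galvimidevi" → prefix "galvi" already present; 6 new (m, i, d, e, v, i)
  "galvika" → prefix "galvi" already present; 2 new (k, a)
  "lulinlin" → prefix "lu" already present; 6 new (l, i, n, l, i, n)
  "nesarrun" → prefix "ne" already present; 6 new (s, a, r, r, u, n)
Total nodes = 11 + 3 + 4 + 0 + 6 + 2 + 5 + 2 + 8 + 2 + 5 + 6 + 2 + 6 + 6 = 68

68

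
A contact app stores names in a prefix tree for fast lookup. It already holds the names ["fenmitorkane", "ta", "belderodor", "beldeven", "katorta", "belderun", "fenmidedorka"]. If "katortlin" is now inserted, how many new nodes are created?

3

Walking "katortlin" from the root, the first 6 characters ("katort") follow existing edges; "l" is the first miss.
New nodes needed: |"katortlin"| − 6 = 9 − 6 = 3.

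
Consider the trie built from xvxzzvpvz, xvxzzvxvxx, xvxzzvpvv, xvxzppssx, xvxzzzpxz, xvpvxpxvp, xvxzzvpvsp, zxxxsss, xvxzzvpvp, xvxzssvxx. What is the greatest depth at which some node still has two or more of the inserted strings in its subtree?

8

The deepest shared node is where two words last agree before diverging.
"xvxzzvpvp" and "xvxzzvpvsp" agree on "xvxzzvpv" (8 characters) before diverging; nothing deeper is shared.
Longest shared-prefix length: 8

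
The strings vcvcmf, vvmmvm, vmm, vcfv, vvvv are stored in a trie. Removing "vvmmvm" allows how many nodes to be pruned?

Walk "vvmmvm" from the leaf back toward the root, removing each node that no remaining word uses.
The suffix "mmvm" (4 nodes) is used only by "vvmmvm"; the node for "vv" still has the child "v", so pruning stops there.
Nodes removed: 4

4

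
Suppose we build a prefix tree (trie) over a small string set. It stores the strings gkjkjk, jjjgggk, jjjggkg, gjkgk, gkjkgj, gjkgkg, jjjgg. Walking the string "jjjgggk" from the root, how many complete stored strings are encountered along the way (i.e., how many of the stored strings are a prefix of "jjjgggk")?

Check each prefix of "jjjgggk" against the stored set — each match is an end-marker on the path.
Prefixes of the query that are stored words: "jjjgg", "jjjgggk"
Count: 2

2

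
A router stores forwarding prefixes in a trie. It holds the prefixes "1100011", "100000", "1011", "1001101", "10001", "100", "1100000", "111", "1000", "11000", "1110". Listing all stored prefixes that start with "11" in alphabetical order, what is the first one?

Words with prefix "11", in lexicographic order: "11000", "1100000", "1100011", "111", "1110"
Position 1: 11000

11000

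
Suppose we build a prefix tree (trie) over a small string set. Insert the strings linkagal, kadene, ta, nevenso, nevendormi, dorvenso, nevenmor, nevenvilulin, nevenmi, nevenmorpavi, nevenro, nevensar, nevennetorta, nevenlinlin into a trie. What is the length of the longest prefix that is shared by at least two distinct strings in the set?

8

The deepest shared node is where two words last agree before diverging.
"nevenmor" and "nevenmorpavi" agree on "nevenmor" (8 characters) before diverging; nothing deeper is shared.
Longest shared-prefix length: 8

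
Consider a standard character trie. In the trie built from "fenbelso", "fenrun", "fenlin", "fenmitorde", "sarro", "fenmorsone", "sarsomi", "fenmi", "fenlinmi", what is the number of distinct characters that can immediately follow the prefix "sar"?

2

Follow the path "sar" to its node, then look at its outgoing edges.
Characters that immediately follow "sar" among the stored strings: {r, s}.
That node has 2 child edges.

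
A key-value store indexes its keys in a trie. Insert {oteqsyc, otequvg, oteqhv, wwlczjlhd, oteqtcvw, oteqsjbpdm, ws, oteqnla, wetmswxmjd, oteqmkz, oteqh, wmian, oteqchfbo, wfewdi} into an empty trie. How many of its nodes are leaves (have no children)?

Leaves are exactly the stored words that no other stored word extends.
Those words: "oteqchfbo", "oteqhv", "oteqmkz", "oteqnla", "oteqsjbpdm", "oteqsyc", "oteqtcvw", "otequvg", "wetmswxmjd", "wfewdi", "wmian", "ws", "wwlczjlhd"
Leaf count: 13

13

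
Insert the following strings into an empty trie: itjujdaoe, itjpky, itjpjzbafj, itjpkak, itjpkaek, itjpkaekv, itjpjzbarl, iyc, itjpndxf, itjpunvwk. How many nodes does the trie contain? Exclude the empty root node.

Trie structure (* marks end of a word):
(root)
└─ i
   ├─ t
   │  └─ j
   │     ├─ p
   │     │  ├─ j
   │     │  │  └─ z
   │     │  │     └─ b
   │     │  │        └─ a
   │     │  │           ├─ f
   │     │  │           │  └─ j *
   │     │  │           └─ r
   │     │  │              └─ l *
   │     │  ├─ k
   │     │  │  ├─ a
   │     │  │  │  ├─ e
   │     │  │  │  │  └─ k *
   │     │  │  │  │     └─ v *
   │     │  │  │  └─ k *
   │     │  │  └─ y *
   │     │  ├─ n
   │     │  │  └─ d
   │     │  │     └─ x
   │     │  │        └─ f *
   │     │  └─ u
   │     │     └─ n
   │     │        └─ v
   │     │           └─ w
   │     │              └─ k *
   │     └─ u
   │        └─ j
   │           └─ d
   │              └─ a
   │                 └─ o
   │                    └─ e *
   └─ y
      └─ c *
Counting every labelled node above: 36.

36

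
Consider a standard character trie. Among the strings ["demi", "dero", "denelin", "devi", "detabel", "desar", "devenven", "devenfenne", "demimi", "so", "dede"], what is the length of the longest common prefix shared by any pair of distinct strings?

The deepest shared node is where two words last agree before diverging.
e.g. "devenfenne" and "devenven" share the prefix "deven" of length 5; no pair shares a longer one.
Longest shared-prefix length: 5

5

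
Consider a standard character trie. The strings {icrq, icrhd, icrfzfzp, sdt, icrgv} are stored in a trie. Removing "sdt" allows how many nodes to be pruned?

3

Walk "sdt" from the leaf back toward the root, removing each node that no remaining word uses.
No other word shares any prefix with "sdt", so all 3 of its nodes go.
Nodes removed: 3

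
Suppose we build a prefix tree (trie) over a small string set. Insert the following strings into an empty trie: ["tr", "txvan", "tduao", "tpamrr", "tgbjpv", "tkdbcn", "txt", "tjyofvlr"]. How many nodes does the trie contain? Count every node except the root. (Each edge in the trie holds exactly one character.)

33

Count nodes per top-level branch (shared prefixes stored once):
  't'-branch (tduao, tgbjpv, tjyofvlr, tkdbcn, tpamrr, tr, txt, txvan): 33 nodes
Sum: 33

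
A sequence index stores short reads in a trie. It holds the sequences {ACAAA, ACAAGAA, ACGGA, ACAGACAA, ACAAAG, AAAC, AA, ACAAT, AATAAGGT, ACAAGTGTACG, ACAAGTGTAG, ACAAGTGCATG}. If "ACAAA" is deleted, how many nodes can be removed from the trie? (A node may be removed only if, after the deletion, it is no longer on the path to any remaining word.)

A node on "ACAAA"'s path can go only if nothing else ends at it or branches off below it.
Every node on "ACAAA" is still needed (e.g. by "ACAAAG"), so nothing is freed.
Nodes removed: 0

0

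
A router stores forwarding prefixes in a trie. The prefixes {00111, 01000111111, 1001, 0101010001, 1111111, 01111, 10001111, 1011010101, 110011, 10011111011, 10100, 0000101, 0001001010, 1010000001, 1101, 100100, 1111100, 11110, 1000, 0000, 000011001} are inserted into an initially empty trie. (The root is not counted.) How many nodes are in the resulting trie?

88

Insert word by word; a character creates a node only if that edge doesn't already exist:
  "00111" → 5 new (0, 0, 1, 1, 1)
  "01000111111" → prefix "0" already present; 10 new (1, 0, 0, 0, 1, 1, 1, 1, 1, 1)
  "1001" → 4 new (1, 0, 0, 1)
  "0101010001" → prefix "010" already present; 7 new (1, 0, 1, 0, 0, 0, 1)
  "1111111" → prefix "1" already present; 6 new (1, 1, 1, 1, 1, 1)
  "01111" → prefix "01" already present; 3 new (1, 1, 1)
  "10001111" → prefix "100" already present; 5 new (0, 1, 1, 1, 1)
  "1011010101" → prefix "10" already present; 8 new (1, 1, 0, 1, 0, 1, 0, 1)
  "110011" → prefix "11" already present; 4 new (0, 0, 1, 1)
  "10011111011" → prefix "1001" already present; 7 new (1, 1, 1, 1, 0, 1, 1)
  "10100" → prefix "101" already present; 2 new (0, 0)
  "0000101" → prefix "00" already present; 5 new (0, 0, 1, 0, 1)
  "0001001010" → prefix "000" already present; 7 new (1, 0, 0, 1, 0, 1, 0)
  "1010000001" → prefix "10100" already present; 5 new (0, 0, 0, 0, 1)
  "1101" → prefix "110" already present; 1 new (1)
  "100100" → prefix "1001" already present; 2 new (0, 0)
  "1111100" → prefix "11111" already present; 2 new (0, 0)
  "11110" → prefix "1111" already present; 1 new (0)
  "1000" → prefix "1000" already present; 0 new (none)
  "0000" → prefix "0000" already present; 0 new (none)
  "000011001" → prefix "00001" already present; 4 new (1, 0, 0, 1)
Total nodes = 5 + 10 + 4 + 7 + 6 + 3 + 5 + 8 + 4 + 7 + 2 + 5 + 7 + 5 + 1 + 2 + 2 + 1 + 0 + 0 + 4 = 88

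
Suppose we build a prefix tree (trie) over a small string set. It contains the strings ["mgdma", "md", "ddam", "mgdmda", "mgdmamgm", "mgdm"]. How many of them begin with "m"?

5

Walk to "m"; the words in its subtree are exactly those with that prefix.
Words under "m": md, mgdm, mgdma, mgdmamgm, mgdmda
Count: 5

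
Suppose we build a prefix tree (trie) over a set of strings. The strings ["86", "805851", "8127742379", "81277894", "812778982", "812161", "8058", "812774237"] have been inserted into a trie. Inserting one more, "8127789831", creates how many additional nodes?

Walking "8127789831" from the root, the first 8 characters ("81277898") follow existing edges; "3" is the first miss.
So 10 − 8 = 2 new nodes.

2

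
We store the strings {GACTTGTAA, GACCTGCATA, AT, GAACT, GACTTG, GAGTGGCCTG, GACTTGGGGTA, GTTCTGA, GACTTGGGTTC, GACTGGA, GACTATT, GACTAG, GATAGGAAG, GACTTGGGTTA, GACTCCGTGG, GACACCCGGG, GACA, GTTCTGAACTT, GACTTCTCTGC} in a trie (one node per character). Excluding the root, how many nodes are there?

81

Insert word by word; a character creates a node only if that edge doesn't already exist:
  "GACTTGTAA" → 9 new (G, A, C, T, T, G, T, A, A)
  "GACCTGCATA" → prefix "GAC" already present; 7 new (C, T, G, C, A, T, A)
  "AT" → 2 new (A, T)
  "GAACT" → prefix "GA" already present; 3 new (A, C, T)
  "GACTTG" → prefix "GACTTG" already present; 0 new (none)
  "GAGTGGCCTG" → prefix "GA" already present; 8 new (G, T, G, G, C, C, T, G)
  "GACTTGGGGTA" → prefix "GACTTG" already present; 5 new (G, G, G, T, A)
  "GTTCTGA" → prefix "G" already present; 6 new (T, T, C, T, G, A)
  "GACTTGGGTTC" → prefix "GACTTGGG" already present; 3 new (T, T, C)
  "GACTGGA" → prefix "GACT" already present; 3 new (G, G, A)
  "GACTATT" → prefix "GACT" already present; 3 new (A, T, T)
  "GACTAG" → prefix "GACTA" already present; 1 new (G)
  "GATAGGAAG" → prefix "GA" already present; 7 new (T, A, G, G, A, A, G)
  "GACTTGGGTTA" → prefix "GACTTGGGTT" already present; 1 new (A)
  "GACTCCGTGG" → prefix "GACT" already present; 6 new (C, C, G, T, G, G)
  "GACACCCGGG" → prefix "GAC" already present; 7 new (A, C, C, C, G, G, G)
  "GACA" → prefix "GACA" already present; 0 new (none)
  "GTTCTGAACTT" → prefix "GTTCTGA" already present; 4 new (A, C, T, T)
  "GACTTCTCTGC" → prefix "GACTT" already present; 6 new (C, T, C, T, G, C)
Total nodes = 9 + 7 + 2 + 3 + 0 + 8 + 5 + 6 + 3 + 3 + 3 + 1 + 7 + 1 + 6 + 7 + 0 + 4 + 6 = 81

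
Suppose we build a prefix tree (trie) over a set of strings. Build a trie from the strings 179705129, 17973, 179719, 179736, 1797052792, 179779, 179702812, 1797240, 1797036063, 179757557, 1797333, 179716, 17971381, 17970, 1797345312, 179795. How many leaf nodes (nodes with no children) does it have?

A leaf is a node with no children — equivalently, the end of a word that is not a proper prefix of any other stored word.
Those words: "179702812", "1797036063", "179705129", "1797052792", "17971381", "179716", "179719", "1797240", "1797333", "1797345312", "179736", "179757557", "179779", "179795"
Leaf count: 14

14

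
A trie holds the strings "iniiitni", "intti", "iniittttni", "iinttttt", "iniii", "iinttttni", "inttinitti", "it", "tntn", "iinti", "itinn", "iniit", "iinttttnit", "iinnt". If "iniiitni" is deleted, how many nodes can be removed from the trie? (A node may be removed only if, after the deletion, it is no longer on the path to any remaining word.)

3

A node on "iniiitni"'s path can go only if nothing else ends at it or branches off below it.
The suffix "tni" (3 nodes) is used only by "iniiitni"; "iniii" is itself a stored word, so pruning stops there.
Nodes removed: 3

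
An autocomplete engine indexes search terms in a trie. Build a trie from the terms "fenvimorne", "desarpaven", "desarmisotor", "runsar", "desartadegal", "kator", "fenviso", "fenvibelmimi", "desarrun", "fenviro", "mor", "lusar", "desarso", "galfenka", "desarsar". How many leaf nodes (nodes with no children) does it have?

15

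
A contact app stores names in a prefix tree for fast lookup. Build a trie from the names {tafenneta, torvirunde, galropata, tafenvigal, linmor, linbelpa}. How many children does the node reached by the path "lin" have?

The children of the "lin" node are the distinct next characters among strings starting with "lin".
Distinct next characters after "lin": b, m.
That node has 2 child edges.

2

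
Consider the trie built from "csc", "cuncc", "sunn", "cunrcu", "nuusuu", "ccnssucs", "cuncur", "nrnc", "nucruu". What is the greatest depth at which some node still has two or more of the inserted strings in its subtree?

4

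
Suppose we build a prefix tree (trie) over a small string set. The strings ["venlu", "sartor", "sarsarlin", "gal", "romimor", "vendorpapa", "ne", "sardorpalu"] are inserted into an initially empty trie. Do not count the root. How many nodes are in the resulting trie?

43

For each word, the new-node count is its length minus the longest prefix already in the trie:
  "venlu" → 5 new (v, e, n, l, u)
  "sartor" → 6 new (s, a, r, t, o, r)
  "sarsarlin" → prefix "sar" already present; 6 new (s, a, r, l, i, n)
  "gal" → 3 new (g, a, l)
  "romimor" → 7 new (r, o, m, i, m, o, r)
  "vendorpapa" → prefix "ven" already present; 7 new (d, o, r, p, a, p, a)
  "ne" → 2 new (n, e)
  "sardorpalu" → prefix "sar" already present; 7 new (d, o, r, p, a, l, u)
Total nodes = 5 + 6 + 6 + 3 + 7 + 7 + 2 + 7 = 43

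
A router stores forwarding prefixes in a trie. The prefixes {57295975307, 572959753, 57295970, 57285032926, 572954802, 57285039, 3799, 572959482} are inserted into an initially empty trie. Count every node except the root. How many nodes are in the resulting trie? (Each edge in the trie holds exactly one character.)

32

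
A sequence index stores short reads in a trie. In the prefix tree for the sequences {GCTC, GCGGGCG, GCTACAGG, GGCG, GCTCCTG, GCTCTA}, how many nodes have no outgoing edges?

Leaves are exactly the stored words that no other stored word extends.
Those words: "GCGGGCG", "GCTACAGG", "GCTCCTG", "GCTCTA", "GGCG"
Leaf count: 5

5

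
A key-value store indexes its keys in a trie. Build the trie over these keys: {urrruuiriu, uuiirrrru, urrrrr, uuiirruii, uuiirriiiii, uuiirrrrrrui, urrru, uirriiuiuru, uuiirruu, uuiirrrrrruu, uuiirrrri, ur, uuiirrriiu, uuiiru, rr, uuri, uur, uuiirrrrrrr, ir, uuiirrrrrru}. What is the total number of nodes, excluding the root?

Insert word by word; a character creates a node only if that edge doesn't already exist:
  "urrruuiriu" → 10 new (u, r, r, r, u, u, i, r, i, u)
  "uuiirrrru" → prefix "u" already present; 8 new (u, i, i, r, r, r, r, u)
  "urrrrr" → prefix "urrr" already present; 2 new (r, r)
  "uuiirruii" → prefix "uuiirr" already present; 3 new (u, i, i)
  "uuiirriiiii" → prefix "uuiirr" already present; 5 new (i, i, i, i, i)
  "uuiirrrrrrui" → prefix "uuiirrrr" already present; 4 new (r, r, u, i)
  "urrru" → prefix "urrru" already present; 0 new (none)
  "uirriiuiuru" → prefix "u" already present; 10 new (i, r, r, i, i, u, i, u, r, u)
  "uuiirruu" → prefix "uuiirru" already present; 1 new (u)
  "uuiirrrrrruu" → prefix "uuiirrrrrru" already present; 1 new (u)
  "uuiirrrri" → prefix "uuiirrrr" already present; 1 new (i)
  "ur" → prefix "ur" already present; 0 new (none)
  "uuiirrriiu" → prefix "uuiirrr" already present; 3 new (i, i, u)
  "uuiiru" → prefix "uuiir" already present; 1 new (u)
  "rr" → 2 new (r, r)
  "uuri" → prefix "uu" already present; 2 new (r, i)
  "uur" → prefix "uur" already present; 0 new (none)
  "uuiirrrrrrr" → prefix "uuiirrrrrr" already present; 1 new (r)
  "ir" → 2 new (i, r)
  "uuiirrrrrru" → prefix "uuiirrrrrru" already present; 0 new (none)
Total nodes = 10 + 8 + 2 + 3 + 5 + 4 + 0 + 10 + 1 + 1 + 1 + 0 + 3 + 1 + 2 + 2 + 0 + 1 + 2 + 0 = 56

56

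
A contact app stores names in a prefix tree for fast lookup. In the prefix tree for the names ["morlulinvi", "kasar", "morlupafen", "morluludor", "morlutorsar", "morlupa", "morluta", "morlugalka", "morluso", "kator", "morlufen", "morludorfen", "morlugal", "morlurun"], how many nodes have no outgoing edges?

12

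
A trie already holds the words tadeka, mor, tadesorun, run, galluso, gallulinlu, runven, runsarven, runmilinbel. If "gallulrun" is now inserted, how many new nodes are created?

The longest prefix of "gallulrun" already in the trie is "gallul" (length 6).
So 9 − 6 = 3 new nodes.

3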